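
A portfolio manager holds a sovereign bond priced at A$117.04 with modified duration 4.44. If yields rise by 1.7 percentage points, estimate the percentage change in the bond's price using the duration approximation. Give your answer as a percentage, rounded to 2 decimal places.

-7.55%

Duration approximation: ΔP/P ≈ -D_mod · Δy = -4.44 × (+0.017) = -0.075480.
As a percentage: -7.5480%.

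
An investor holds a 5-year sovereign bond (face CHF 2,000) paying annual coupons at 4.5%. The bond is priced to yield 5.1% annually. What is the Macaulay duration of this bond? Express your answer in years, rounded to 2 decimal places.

Periodic yield y = 0.051. Discount each cash flow and weight by its year:
  t   CF        PV=CF/(1+0.051)^t    t·PV
  1        90.00        85.6327        85.6327
  2        90.00        81.4774       162.9548
  3        90.00        77.5237       232.5710
  4        90.00        73.7618       295.0473
  5     2,090.00     1,629.7940     8,148.9698
  Σ                  1,948.1896     8,925.1757
Price P = Σ PV = 1,948.1896.
Macaulay duration = Σ(t·PV) / P = 8,925.1757 / 1,948.1896 = 4.58127 years.

4.58 years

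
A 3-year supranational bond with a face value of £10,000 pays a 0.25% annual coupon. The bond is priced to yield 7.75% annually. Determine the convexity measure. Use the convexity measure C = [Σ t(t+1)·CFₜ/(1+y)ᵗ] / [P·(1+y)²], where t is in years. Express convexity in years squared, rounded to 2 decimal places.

10.30

With y = 0.0775:
  t   CF        PV=CF/(1+0.0775)^t    t·PV        t(t+1)·PV
  1        25.00        23.2019        23.2019          46.4037
  2        25.00        21.5330        43.0661         129.1983
  3    10,025.00     8,013.6901    24,041.0704      96,164.2814
  Σ                  8,058.4250    24,107.3383      96,339.8834
P = 8,058.4250.
Convexity = Σ t(t+1)·PV / [P·(1+y)²] = 96,339.8834 / (8,058.4250 × 1.161006) = 10.29725.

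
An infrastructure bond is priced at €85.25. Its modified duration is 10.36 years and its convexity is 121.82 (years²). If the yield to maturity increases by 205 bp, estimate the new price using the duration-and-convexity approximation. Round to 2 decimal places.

€69.33

Duration effect: -D_mod·Δy = -10.36 × (+0.0205) = -0.212380
Convexity effect: ½·C·(Δy)² = 0.5 × 121.82 × (0.0205)² = +0.0255974275
ΔP/P ≈ -0.212380 + 0.0255974275 = -0.1867825725
New price ≈ 85.25 × (1 - 0.1867825725) = 69.326785694375.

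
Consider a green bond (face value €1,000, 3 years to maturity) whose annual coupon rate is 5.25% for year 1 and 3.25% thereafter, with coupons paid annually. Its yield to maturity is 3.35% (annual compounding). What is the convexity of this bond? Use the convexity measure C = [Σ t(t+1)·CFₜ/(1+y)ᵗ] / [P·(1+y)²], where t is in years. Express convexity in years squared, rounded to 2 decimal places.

With y = 0.0335:
  t   CF        PV=CF/(1+0.0335)^t    t·PV        t(t+1)·PV
  1        52.50        50.7983        50.7983         101.5965
  2        32.50        30.4272        60.8545         182.5634
  3     1,032.50       935.3165     2,805.9496      11,223.7986
  Σ                  1,016.5420     2,917.6024      11,507.9584
P = 1,016.5420.
Convexity = Σ t(t+1)·PV / [P·(1+y)²] = 11,507.9584 / (1,016.5420 × 1.068122) = 10.59868.

10.60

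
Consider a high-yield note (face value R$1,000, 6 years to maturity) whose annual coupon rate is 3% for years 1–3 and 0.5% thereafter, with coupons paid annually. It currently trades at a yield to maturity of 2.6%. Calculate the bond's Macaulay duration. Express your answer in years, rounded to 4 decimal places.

5.6266 years

Periodic yield y = 0.026. Discount each cash flow and weight by its year:
  t   CF        PV=CF/(1+0.026)^t    t·PV
  1        30.00        29.2398        29.2398
  2        30.00        28.4988        56.9976
  3        30.00        27.7766        83.3298
  4         5.00         4.5121        18.0485
  5         5.00         4.3978        21.9889
  6     1,005.00       861.5528     5,169.3168
  Σ                    955.9779     5,378.9213
Price P = Σ PV = 955.9779.
Macaulay duration = Σ(t·PV) / P = 5,378.9213 / 955.9779 = 5.62662 years.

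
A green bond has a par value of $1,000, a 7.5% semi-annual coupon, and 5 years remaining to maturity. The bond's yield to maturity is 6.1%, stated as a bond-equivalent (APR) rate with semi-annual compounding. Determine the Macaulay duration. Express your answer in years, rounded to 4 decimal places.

4.2852 years

Periodic yield y = 0.0305. Discount each cash flow and weight by its period:
  t   CF        PV=CF/(1+0.0305)^t    t·PV
  1        37.50        36.3901        36.3901
  2        37.50        35.3131        70.6261
  3        37.50        34.2679       102.8036
  4        37.50        33.2536       133.0146
  5        37.50        32.2694       161.3471
  6        37.50        31.3143       187.8861
  7        37.50        30.3875       212.7127
  8        37.50        29.4881       235.9051
  9        37.50        28.6154       257.5383
  10    1,037.50       768.2599     7,682.5986
  Σ                  1,059.5593     9,080.8223
Price P = Σ PV = 1,059.5593.
Macaulay duration = Σ(t·PV) / P = 9,080.8223 / 1,059.5593 = 8.57038 half-year periods.
In years: 8.57038 / 2 = 4.28519 years.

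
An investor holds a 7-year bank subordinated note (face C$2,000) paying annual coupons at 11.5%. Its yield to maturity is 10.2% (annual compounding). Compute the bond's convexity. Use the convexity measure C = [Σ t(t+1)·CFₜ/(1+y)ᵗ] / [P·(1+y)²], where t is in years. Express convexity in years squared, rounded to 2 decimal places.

30.85

With y = 0.102:
  t   CF        PV=CF/(1+0.102)^t    t·PV        t(t+1)·PV
  1       230.00       208.7114       208.7114         417.4229
  2       230.00       189.3933       378.7866       1,136.3599
  3       230.00       171.8633       515.5898       2,062.3592
  4       230.00       155.9558       623.8231       3,119.1155
  5       230.00       141.5207       707.6033       4,245.6200
  6       230.00       128.4217       770.5299       5,393.7096
  7     2,230.00     1,129.8836     7,909.1851      63,273.4811
  Σ                  2,125.7497    11,114.2294      79,648.0680
P = 2,125.7497.
Convexity = Σ t(t+1)·PV / [P·(1+y)²] = 79,648.0680 / (2,125.7497 × 1.214404) = 30.85318.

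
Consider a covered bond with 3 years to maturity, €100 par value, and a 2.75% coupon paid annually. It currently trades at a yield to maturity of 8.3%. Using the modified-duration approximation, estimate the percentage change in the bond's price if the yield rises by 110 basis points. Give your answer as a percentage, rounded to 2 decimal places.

Periodic yield y = 0.083. Modified duration first:
  t   CF        PV=CF/(1+0.083)^t    t·PV
  1         2.75         2.5392         2.5392
  2         2.75         2.3446         4.6893
  3       102.75        80.8903       242.6709
  Σ                     85.7742       249.8994
P = 85.7742; D_Mac = 2.91346 yrs; D_mod = 2.91346/(1+0.083) = 2.69017 yrs.
ΔP/P ≈ -D_mod · Δy = -2.69017 × (+0.011) = -0.029592 = -2.9592%.

-2.96%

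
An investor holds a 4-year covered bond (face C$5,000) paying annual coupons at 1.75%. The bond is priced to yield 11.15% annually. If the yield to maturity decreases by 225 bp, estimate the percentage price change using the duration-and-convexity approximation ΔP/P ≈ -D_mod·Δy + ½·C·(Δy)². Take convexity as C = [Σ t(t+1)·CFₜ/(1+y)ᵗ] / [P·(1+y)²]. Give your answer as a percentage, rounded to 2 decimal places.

+8.24%

With y = 0.1115:
  t   CF        PV=CF/(1+0.1115)^t    t·PV        t(t+1)·PV
  1        87.50        78.7224        78.7224         157.4449
  2        87.50        70.8254       141.6508         424.9525
  3        87.50        63.7206       191.1617         764.6468
  4     5,087.50     3,333.2398    13,332.9591      66,664.7953
  Σ                  3,546.5082    13,744.4940      68,011.8395
P = 3,546.5082; D_Mac = 3.87550 yrs; D_mod = 3.48673 yrs; C = 15.52261.
Duration effect: -3.48673 × (-0.0225) = +0.078451
Convexity effect: 0.5 × 15.52261 × (-0.0225)² = +0.0039292
ΔP/P ≈ +0.078451 + 0.0039292 = +0.082381 = +8.2381%.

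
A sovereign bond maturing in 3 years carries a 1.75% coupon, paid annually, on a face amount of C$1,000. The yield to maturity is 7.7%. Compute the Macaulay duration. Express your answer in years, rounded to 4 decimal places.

Periodic yield y = 0.077. Discount each cash flow and weight by its year:
  t   CF        PV=CF/(1+0.077)^t    t·PV
  1        17.50        16.2488        16.2488
  2        17.50        15.0871        30.1743
  3     1,017.50       814.4929     2,443.4787
  Σ                    845.8289     2,489.9018
Price P = Σ PV = 845.8289.
Macaulay duration = Σ(t·PV) / P = 2,489.9018 / 845.8289 = 2.94374 years.

2.9437 years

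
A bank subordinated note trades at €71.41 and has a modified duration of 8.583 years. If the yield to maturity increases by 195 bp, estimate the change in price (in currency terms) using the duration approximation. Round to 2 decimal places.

-€11.95

Duration approximation: ΔP/P ≈ -D_mod · Δy = -8.583 × (+0.0195) = -0.1673685.
ΔP ≈ 71.41 × (-0.1673685) = -11.951784585.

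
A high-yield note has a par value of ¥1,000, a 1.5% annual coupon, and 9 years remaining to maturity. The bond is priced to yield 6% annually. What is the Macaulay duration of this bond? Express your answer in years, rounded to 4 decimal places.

Periodic yield y = 0.06. Discount each cash flow and weight by its year:
  t   CF        PV=CF/(1+0.06)^t    t·PV
  1        15.00        14.1509        14.1509
  2        15.00        13.3499        26.6999
  3        15.00        12.5943        37.7829
  4        15.00        11.8814        47.5256
  5        15.00        11.2089        56.0444
  6        15.00        10.5744        63.4464
  7        15.00         9.9759        69.8310
  8        15.00         9.4112        75.2895
  9     1,015.00       600.7769     5,406.9925
  Σ                    693.9238     5,797.7631
Price P = Σ PV = 693.9238.
Macaulay duration = Σ(t·PV) / P = 5,797.7631 / 693.9238 = 8.35504 years.

8.3550 years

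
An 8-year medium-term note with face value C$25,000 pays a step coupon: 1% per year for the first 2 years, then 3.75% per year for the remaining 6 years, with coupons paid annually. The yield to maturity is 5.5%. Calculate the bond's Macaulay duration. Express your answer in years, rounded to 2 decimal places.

7.32 years

Periodic yield y = 0.055. Discount each cash flow and weight by its year:
  t   CF        PV=CF/(1+0.055)^t    t·PV
  1       250.00       236.9668       236.9668
  2       250.00       224.6131       449.2262
  3       937.50       798.3878     2,395.1634
  4       937.50       756.7657     3,027.0628
  5       937.50       717.3135     3,586.5673
  6       937.50       679.9180     4,079.5078
  7       937.50       644.4720     4,511.3041
  8    25,937.50    16,900.8457   135,206.7657
  Σ                 20,959.2826   153,492.5641
Price P = Σ PV = 20,959.2826.
Macaulay duration = Σ(t·PV) / P = 153,492.5641 / 20,959.2826 = 7.32337 years.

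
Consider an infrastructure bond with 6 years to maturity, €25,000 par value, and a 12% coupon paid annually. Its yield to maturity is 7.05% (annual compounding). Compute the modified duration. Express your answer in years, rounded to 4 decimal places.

Periodic yield y = 0.0705. First find Macaulay duration:
  t   CF        PV=CF/(1+0.0705)^t    t·PV
  1     3,000.00     2,802.4288     2,802.4288
  2     3,000.00     2,617.8690     5,235.7380
  3     3,000.00     2,445.4638     7,336.3914
  4     3,000.00     2,284.4127     9,137.6508
  5     3,000.00     2,133.9680    10,669.8399
  6    28,000.00    18,605.3567   111,632.1404
  Σ                 30,889.4990   146,814.1893
P = 30,889.4990; Macaulay duration = 146,814.1893 / 30,889.4990 = 4.75288 years.
Modified duration = D_Mac / (1 + y) = 4.75288 / 1.0705 = 4.43987 years.

4.4399 years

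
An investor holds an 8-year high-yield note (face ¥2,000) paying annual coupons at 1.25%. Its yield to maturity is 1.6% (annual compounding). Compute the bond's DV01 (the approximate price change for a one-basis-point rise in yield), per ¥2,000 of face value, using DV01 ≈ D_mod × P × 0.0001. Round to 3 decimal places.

¥1.468

Periodic yield y = 0.016.
  t   CF        PV=CF/(1+0.016)^t    t·PV
  1        25.00        24.6063        24.6063
  2        25.00        24.2188        48.4376
  3        25.00        23.8374        71.5122
  4        25.00        23.4620        93.8480
  5        25.00        23.0925       115.4626
  6        25.00        22.7289       136.3732
  7        25.00        22.3709       156.5965
  8     2,025.00     1,783.5092    14,268.0739
  Σ                  1,947.8261    14,914.9104
P = 1,947.8261; D_Mac = 7.65721 yrs; D_mod = 7.53662 yrs.
DV01 ≈ 7.53662 × 1,947.8261 × 0.0001 = 1.468003.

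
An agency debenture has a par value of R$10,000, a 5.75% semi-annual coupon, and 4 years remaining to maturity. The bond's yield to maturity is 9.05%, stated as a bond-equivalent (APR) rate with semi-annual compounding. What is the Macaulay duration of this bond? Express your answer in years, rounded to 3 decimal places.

3.603 years

Periodic yield y = 0.04525. Discount each cash flow and weight by its period:
  t   CF        PV=CF/(1+0.04525)^t    t·PV
  1       287.50       275.0538       275.0538
  2       287.50       263.1464       526.2929
  3       287.50       251.7545       755.2636
  4       287.50       240.8558       963.4233
  5       287.50       230.4289     1,152.1446
  6       287.50       220.4534     1,322.7204
  7       287.50       210.9097     1,476.3681
  8    10,287.50     7,220.1869    57,761.4950
  Σ                  8,912.7895    64,232.7617
Price P = Σ PV = 8,912.7895.
Macaulay duration = Σ(t·PV) / P = 64,232.7617 / 8,912.7895 = 7.20681 half-year periods.
In years: 7.20681 / 2 = 3.60340 years.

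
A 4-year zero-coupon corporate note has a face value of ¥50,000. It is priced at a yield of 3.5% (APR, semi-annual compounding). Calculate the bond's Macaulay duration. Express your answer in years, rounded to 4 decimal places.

A zero-coupon bond has a single cash flow at maturity, so its Macaulay duration equals its maturity: 4 years.
(Equivalently: 8 semi-annual periods ÷ 2 = 4 years.)

4.0000 years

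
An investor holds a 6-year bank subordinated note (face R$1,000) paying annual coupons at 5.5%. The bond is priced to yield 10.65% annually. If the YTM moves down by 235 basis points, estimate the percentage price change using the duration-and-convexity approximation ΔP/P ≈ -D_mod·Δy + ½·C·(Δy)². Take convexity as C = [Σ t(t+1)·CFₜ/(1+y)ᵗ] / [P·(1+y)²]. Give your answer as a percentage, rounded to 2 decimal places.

+11.73%

With y = 0.1065:
  t   CF        PV=CF/(1+0.1065)^t    t·PV        t(t+1)·PV
  1        55.00        49.7063        49.7063          99.4126
  2        55.00        44.9221        89.8442         269.5325
  3        55.00        40.5984       121.7951         487.1803
  4        55.00        36.6908       146.7631         733.8157
  5        55.00        33.1593       165.7966         994.7796
  6     1,055.00       574.8360     3,449.0159      24,143.1115
  Σ                    779.9128     4,022.9212      26,727.8321
P = 779.9128; D_Mac = 5.15817 yrs; D_mod = 4.66170 yrs; C = 27.99077.
Duration effect: -4.66170 × (-0.0235) = +0.109550
Convexity effect: 0.5 × 27.99077 × (-0.0235)² = +0.0077290
ΔP/P ≈ +0.109550 + 0.0077290 = +0.117279 = +11.7279%.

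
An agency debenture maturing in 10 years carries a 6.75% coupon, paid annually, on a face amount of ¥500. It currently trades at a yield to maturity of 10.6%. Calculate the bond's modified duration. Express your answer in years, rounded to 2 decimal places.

6.52 years

Periodic yield y = 0.106. First find Macaulay duration:
  t   CF        PV=CF/(1+0.106)^t    t·PV
  1        33.75        30.5154        30.5154
  2        33.75        27.5908        55.1815
  3        33.75        24.9464        74.8393
  4        33.75        22.5555        90.2222
  5        33.75        20.3938       101.9690
  6        33.75        18.4392       110.6354
  7        33.75        16.6720       116.7041
  8        33.75        15.0741       120.5932
  9        33.75        13.6294       122.6649
  10      533.75       194.8887     1,948.8868
  Σ                    384.7054     2,772.2117
P = 384.7054; Macaulay duration = 2,772.2117 / 384.7054 = 7.20606 years.
Modified duration = D_Mac / (1 + y) = 7.20606 / 1.106 = 6.51543 years.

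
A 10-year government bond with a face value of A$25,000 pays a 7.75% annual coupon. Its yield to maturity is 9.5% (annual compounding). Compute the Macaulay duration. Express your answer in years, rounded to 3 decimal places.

7.136 years

Periodic yield y = 0.095. Discount each cash flow and weight by its year:
  t   CF        PV=CF/(1+0.095)^t    t·PV
  1     1,937.50     1,769.4064     1,769.4064
  2     1,937.50     1,615.8962     3,231.7925
  3     1,937.50     1,475.7043     4,427.1130
  4     1,937.50     1,347.6752     5,390.7008
  5     1,937.50     1,230.7536     6,153.7680
  6     1,937.50     1,123.9759     6,743.8554
  7     1,937.50     1,026.4620     7,185.2340
  8     1,937.50       937.4082     7,499.2658
  9     1,937.50       856.0806     7,704.7251
  10   26,937.50    10,869.6634   108,696.6341
  Σ                 22,253.0259   158,802.4950
Price P = Σ PV = 22,253.0259.
Macaulay duration = Σ(t·PV) / P = 158,802.4950 / 22,253.0259 = 7.13622 years.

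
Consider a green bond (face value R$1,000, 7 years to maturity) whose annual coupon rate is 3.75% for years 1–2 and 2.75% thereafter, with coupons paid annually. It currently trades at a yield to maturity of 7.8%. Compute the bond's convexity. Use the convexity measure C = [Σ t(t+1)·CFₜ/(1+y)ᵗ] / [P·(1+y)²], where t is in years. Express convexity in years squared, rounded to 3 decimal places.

With y = 0.078:
  t   CF        PV=CF/(1+0.078)^t    t·PV        t(t+1)·PV
  1        37.50        34.7866        34.7866          69.5733
  2        37.50        32.2696        64.5392         193.6177
  3        27.50        21.9521        65.8564         263.4254
  4        27.50        20.3637        81.4550         407.2749
  5        27.50        18.8903        94.4515         566.7090
  6        27.50        17.5235       105.1408         735.9858
  7     1,027.50       607.3660     4,251.5623      34,012.4982
  Σ                    753.1519     4,697.7918      36,249.0843
P = 753.1519.
Convexity = Σ t(t+1)·PV / [P·(1+y)²] = 36,249.0843 / (753.1519 × 1.162084) = 41.41684.

41.417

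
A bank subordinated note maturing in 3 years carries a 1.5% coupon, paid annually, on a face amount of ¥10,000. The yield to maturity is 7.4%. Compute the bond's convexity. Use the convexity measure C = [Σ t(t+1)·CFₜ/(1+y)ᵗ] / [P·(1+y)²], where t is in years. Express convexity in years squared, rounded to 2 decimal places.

With y = 0.074:
  t   CF        PV=CF/(1+0.074)^t    t·PV        t(t+1)·PV
  1       150.00       139.6648       139.6648         279.3296
  2       150.00       130.0417       260.0834         780.2503
  3    10,150.00     8,193.1932    24,579.5797      98,318.3189
  Σ                  8,462.8998    24,979.3280      99,377.8988
P = 8,462.8998.
Convexity = Σ t(t+1)·PV / [P·(1+y)²] = 99,377.8988 / (8,462.8998 × 1.153476) = 10.18033.

10.18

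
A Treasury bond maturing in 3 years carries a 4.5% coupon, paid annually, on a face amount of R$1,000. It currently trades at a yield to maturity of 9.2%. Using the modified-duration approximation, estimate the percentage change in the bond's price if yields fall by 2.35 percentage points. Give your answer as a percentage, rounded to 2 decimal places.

Periodic yield y = 0.092. Modified duration first:
  t   CF        PV=CF/(1+0.092)^t    t·PV
  1        45.00        41.2088        41.2088
  2        45.00        37.7370        75.4740
  3     1,045.00       802.5062     2,407.5185
  Σ                    881.4519     2,524.2013
P = 881.4519; D_Mac = 2.86369 yrs; D_mod = 2.86369/(1+0.092) = 2.62242 yrs.
ΔP/P ≈ -D_mod · Δy = -2.62242 × (-0.0235) = +0.061627 = +6.1627%.

+6.16%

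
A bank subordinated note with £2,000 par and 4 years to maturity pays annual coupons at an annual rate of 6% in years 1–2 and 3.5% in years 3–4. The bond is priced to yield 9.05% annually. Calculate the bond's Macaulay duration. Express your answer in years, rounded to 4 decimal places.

3.6611 years

Periodic yield y = 0.0905. Discount each cash flow and weight by its year:
  t   CF        PV=CF/(1+0.0905)^t    t·PV
  1       120.00       110.0413       110.0413
  2       120.00       100.9090       201.8180
  3        70.00        53.9785       161.9356
  4     2,070.00     1,463.7526     5,855.0102
  Σ                  1,728.6813     6,328.8051
Price P = Σ PV = 1,728.6813.
Macaulay duration = Σ(t·PV) / P = 6,328.8051 / 1,728.6813 = 3.66106 years.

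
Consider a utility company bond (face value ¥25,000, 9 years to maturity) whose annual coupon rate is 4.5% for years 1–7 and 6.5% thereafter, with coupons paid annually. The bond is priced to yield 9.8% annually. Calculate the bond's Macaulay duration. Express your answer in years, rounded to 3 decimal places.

Periodic yield y = 0.098. Discount each cash flow and weight by its year:
  t   CF        PV=CF/(1+0.098)^t    t·PV
  1     1,125.00     1,024.5902     1,024.5902
  2     1,125.00       933.1422     1,866.2845
  3     1,125.00       849.8563     2,549.5689
  4     1,125.00       774.0039     3,096.0157
  5     1,125.00       704.9216     3,524.6080
  6     1,125.00       642.0051     3,852.0306
  7     1,125.00       584.7041     4,092.9287
  8     1,625.00       769.1918     6,153.5344
  9    26,625.00    11,478.0617   103,302.5554
  Σ                 17,760.4769   129,462.1164
Price P = Σ PV = 17,760.4769.
Macaulay duration = Σ(t·PV) / P = 129,462.1164 / 17,760.4769 = 7.28934 years.

7.289 years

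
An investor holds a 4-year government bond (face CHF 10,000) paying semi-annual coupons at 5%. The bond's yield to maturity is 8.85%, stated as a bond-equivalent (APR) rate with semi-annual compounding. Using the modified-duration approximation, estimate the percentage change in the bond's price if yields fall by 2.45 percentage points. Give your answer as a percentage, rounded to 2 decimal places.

+8.56%

Periodic yield y = 0.04425. Modified duration first:
  t   CF        PV=CF/(1+0.04425)^t    t·PV
  1       250.00       239.4063       239.4063
  2       250.00       229.2615       458.5229
  3       250.00       219.5465       658.6396
  4       250.00       210.2433       840.9730
  5       250.00       201.3342     1,006.6711
  6       250.00       192.8027     1,156.8162
  7       250.00       184.6327     1,292.4289
  8    10,250.00     7,249.1651    57,993.3212
  Σ                  8,726.3923    63,646.7791
P = 8,726.3923; D_Mac = 7.29360 half-year periods = 3.64680 yrs; D_mod = 3.64680/(1+0.04425) = 3.49227 yrs.
ΔP/P ≈ -D_mod · Δy = -3.49227 × (-0.0245) = +0.085560 = +8.5560%.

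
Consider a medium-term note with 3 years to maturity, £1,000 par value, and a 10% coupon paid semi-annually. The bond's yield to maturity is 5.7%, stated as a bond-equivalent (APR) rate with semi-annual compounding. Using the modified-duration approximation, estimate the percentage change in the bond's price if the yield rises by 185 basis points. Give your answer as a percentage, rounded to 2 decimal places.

-4.83%

Periodic yield y = 0.0285. Modified duration first:
  t   CF        PV=CF/(1+0.0285)^t    t·PV
  1        50.00        48.6145        48.6145
  2        50.00        47.2674        94.5347
  3        50.00        45.9576       137.8727
  4        50.00        44.6841       178.7363
  5        50.00        43.4459       217.2294
  6     1,050.00       887.0815     5,322.4890
  Σ                  1,117.0509     5,999.4766
P = 1,117.0509; D_Mac = 5.37082 half-year periods = 2.68541 yrs; D_mod = 2.68541/(1+0.0285) = 2.61100 yrs.
ΔP/P ≈ -D_mod · Δy = -2.61100 × (+0.0185) = -0.048303 = -4.8303%.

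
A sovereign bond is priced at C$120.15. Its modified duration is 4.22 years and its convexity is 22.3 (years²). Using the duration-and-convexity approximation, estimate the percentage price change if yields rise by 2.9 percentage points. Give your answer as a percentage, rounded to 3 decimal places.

-11.300%

Duration effect: -D_mod·Δy = -4.22 × (+0.029) = -0.122380
Convexity effect: ½·C·(Δy)² = 0.5 × 22.3 × (0.029)² = +0.00937715
ΔP/P ≈ -0.122380 + 0.00937715 = -0.11300285
= -11.300285%.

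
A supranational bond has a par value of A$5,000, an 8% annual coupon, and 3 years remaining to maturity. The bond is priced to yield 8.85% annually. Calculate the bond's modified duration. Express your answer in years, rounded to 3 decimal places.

2.555 years

Periodic yield y = 0.0885. First find Macaulay duration:
  t   CF        PV=CF/(1+0.0885)^t    t·PV
  1       400.00       367.4782       367.4782
  2       400.00       337.6005       675.2011
  3     5,400.00     4,187.0530    12,561.1590
  Σ                  4,892.1317    13,603.8383
P = 4,892.1317; Macaulay duration = 13,603.8383 / 4,892.1317 = 2.78076 years.
Modified duration = D_Mac / (1 + y) = 2.78076 / 1.0885 = 2.55467 years.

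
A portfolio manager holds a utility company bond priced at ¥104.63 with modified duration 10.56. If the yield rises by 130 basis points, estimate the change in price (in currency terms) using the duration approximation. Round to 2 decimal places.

-¥14.36

Duration approximation: ΔP/P ≈ -D_mod · Δy = -10.56 × (+0.013) = -0.137280.
ΔP ≈ 104.63 × (-0.137280) = -14.3636064.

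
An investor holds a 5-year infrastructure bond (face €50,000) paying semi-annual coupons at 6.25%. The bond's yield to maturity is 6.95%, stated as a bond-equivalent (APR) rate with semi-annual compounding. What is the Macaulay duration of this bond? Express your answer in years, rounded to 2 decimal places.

Periodic yield y = 0.03475. Discount each cash flow and weight by its period:
  t   CF        PV=CF/(1+0.03475)^t    t·PV
  1     1,562.50     1,510.0266     1,510.0266
  2     1,562.50     1,459.3154     2,918.6307
  3     1,562.50     1,410.3072     4,230.9216
  4     1,562.50     1,362.9449     5,451.7794
  5     1,562.50     1,317.1731     6,585.8655
  6     1,562.50     1,272.9385     7,637.6309
  7     1,562.50     1,230.1894     8,611.3258
  8     1,562.50     1,188.8760     9,511.0077
  9     1,562.50     1,148.9499    10,340.5495
  10   51,562.50    36,642.0375   366,420.3753
  Σ                 48,542.7584   423,218.1130
Price P = Σ PV = 48,542.7584.
Macaulay duration = Σ(t·PV) / P = 423,218.1130 / 48,542.7584 = 8.71846 half-year periods.
In years: 8.71846 / 2 = 4.35923 years.

4.36 years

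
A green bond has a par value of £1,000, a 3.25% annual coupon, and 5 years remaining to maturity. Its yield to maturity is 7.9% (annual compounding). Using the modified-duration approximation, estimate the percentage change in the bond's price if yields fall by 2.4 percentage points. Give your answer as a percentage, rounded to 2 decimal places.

+10.36%

Periodic yield y = 0.079. Modified duration first:
  t   CF        PV=CF/(1+0.079)^t    t·PV
  1        32.50        30.1205        30.1205
  2        32.50        27.9152        55.8304
  3        32.50        25.8713        77.6140
  4        32.50        23.9772        95.9086
  5     1,032.50       705.9645     3,529.8223
  Σ                    813.8486     3,789.2958
P = 813.8486; D_Mac = 4.65602 yrs; D_mod = 4.65602/(1+0.079) = 4.31513 yrs.
ΔP/P ≈ -D_mod · Δy = -4.31513 × (-0.024) = +0.103563 = +10.3563%.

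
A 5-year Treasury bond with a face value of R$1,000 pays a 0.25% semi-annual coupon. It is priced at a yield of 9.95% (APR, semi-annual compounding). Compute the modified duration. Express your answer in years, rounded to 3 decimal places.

Periodic yield y = 0.04975. First find Macaulay duration:
  t   CF        PV=CF/(1+0.04975)^t    t·PV
  1         1.25         1.1908         1.1908
  2         1.25         1.1343         2.2687
  3         1.25         1.0806         3.2417
  4         1.25         1.0294         4.1174
  5         1.25         0.9806         4.9029
  6         1.25         0.9341         5.6046
  7         1.25         0.8898         6.2288
  8         1.25         0.8477         6.7813
  9         1.25         0.8075         7.2674
  10    1,001.25       616.1461     6,161.4609
  Σ                    625.0408     6,203.0645
P = 625.0408; Macaulay duration = 6,203.0645 / 625.0408 = 9.92426 half-year periods = 4.96213 years.
Modified duration = D_Mac / (1 + y) = 4.96213 / 1.04975 = 4.72696 years.

4.727 years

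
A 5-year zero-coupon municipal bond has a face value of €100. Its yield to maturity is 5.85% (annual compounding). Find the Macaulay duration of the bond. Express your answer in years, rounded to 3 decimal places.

A zero-coupon bond has a single cash flow at maturity, so its Macaulay duration equals its maturity: 5 years.

5.000 years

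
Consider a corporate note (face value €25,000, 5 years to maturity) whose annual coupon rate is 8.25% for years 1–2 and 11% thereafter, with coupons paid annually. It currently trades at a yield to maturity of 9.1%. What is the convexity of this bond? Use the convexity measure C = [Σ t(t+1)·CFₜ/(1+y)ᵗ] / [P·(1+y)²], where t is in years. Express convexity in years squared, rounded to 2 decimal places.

With y = 0.091:
  t   CF        PV=CF/(1+0.091)^t    t·PV        t(t+1)·PV
  1     2,062.50     1,890.4675     1,890.4675       3,780.9349
  2     2,062.50     1,732.7841     3,465.5682      10,396.7046
  3     2,750.00     2,117.6708     6,353.0123      25,412.0492
  4     2,750.00     1,941.0365     7,764.1458      38,820.7290
  5    27,750.00    17,953.0911    89,765.4555     538,592.7328
  Σ                 25,635.0499   109,238.6493     617,003.1507
P = 25,635.0499.
Convexity = Σ t(t+1)·PV / [P·(1+y)²] = 617,003.1507 / (25,635.0499 × 1.190281) = 20.22105.

20.22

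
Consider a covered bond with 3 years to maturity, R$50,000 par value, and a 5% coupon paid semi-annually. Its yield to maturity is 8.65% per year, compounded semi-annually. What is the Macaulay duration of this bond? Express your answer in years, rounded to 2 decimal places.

Periodic yield y = 0.04325. Discount each cash flow and weight by its period:
  t   CF        PV=CF/(1+0.04325)^t    t·PV
  1     1,250.00     1,198.1788     1,198.1788
  2     1,250.00     1,148.5059     2,297.0118
  3     1,250.00     1,100.8923     3,302.6769
  4     1,250.00     1,055.2526     4,221.0105
  5     1,250.00     1,011.5050     5,057.5251
  6    51,250.00    39,752.4142   238,514.4855
  Σ                 45,266.7489   254,590.8886
Price P = Σ PV = 45,266.7489.
Macaulay duration = Σ(t·PV) / P = 254,590.8886 / 45,266.7489 = 5.62424 half-year periods.
In years: 5.62424 / 2 = 2.81212 years.

2.81 years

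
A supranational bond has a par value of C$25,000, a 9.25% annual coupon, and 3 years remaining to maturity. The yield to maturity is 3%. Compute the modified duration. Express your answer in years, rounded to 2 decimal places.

Periodic yield y = 0.03. First find Macaulay duration:
  t   CF        PV=CF/(1+0.03)^t    t·PV
  1     2,312.50     2,245.1456     2,245.1456
  2     2,312.50     2,179.7530     4,359.5061
  3    27,312.50    24,994.8066    74,984.4197
  Σ                 29,419.7052    81,589.0714
P = 29,419.7052; Macaulay duration = 81,589.0714 / 29,419.7052 = 2.77328 years.
Modified duration = D_Mac / (1 + y) = 2.77328 / 1.03 = 2.69250 years.

2.69 years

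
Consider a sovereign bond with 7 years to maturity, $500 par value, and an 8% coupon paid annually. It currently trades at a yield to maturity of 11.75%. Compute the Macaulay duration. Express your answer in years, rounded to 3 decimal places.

Periodic yield y = 0.1175. Discount each cash flow and weight by its year:
  t   CF        PV=CF/(1+0.1175)^t    t·PV
  1        40.00        35.7942        35.7942
  2        40.00        32.0306        64.0612
  3        40.00        28.6627        85.9882
  4        40.00        25.6490       102.5959
  5        40.00        22.9521       114.7605
  6        40.00        20.5388       123.2327
  7       540.00       248.1196     1,736.8371
  Σ                    413.7469     2,263.2696
Price P = Σ PV = 413.7469.
Macaulay duration = Σ(t·PV) / P = 2,263.2696 / 413.7469 = 5.47018 years.

5.470 years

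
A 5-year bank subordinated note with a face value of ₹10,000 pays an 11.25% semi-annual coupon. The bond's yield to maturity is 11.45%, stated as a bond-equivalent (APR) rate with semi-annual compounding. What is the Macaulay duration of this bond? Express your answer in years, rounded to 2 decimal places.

3.95 years

Periodic yield y = 0.05725. Discount each cash flow and weight by its period:
  t   CF        PV=CF/(1+0.05725)^t    t·PV
  1       562.50       532.0407       532.0407
  2       562.50       503.2307     1,006.4614
  3       562.50       475.9808     1,427.9424
  4       562.50       450.2065     1,800.8260
  5       562.50       425.8278     2,129.1392
  6       562.50       402.7693     2,416.6158
  7       562.50       380.9594     2,666.7157
  8       562.50       360.3305     2,882.6437
  9       562.50       340.8186     3,067.3674
  10   10,562.50     6,053.2664    60,532.6635
  Σ                  9,925.4306    78,462.4157
Price P = Σ PV = 9,925.4306.
Macaulay duration = Σ(t·PV) / P = 78,462.4157 / 9,925.4306 = 7.90519 half-year periods.
In years: 7.90519 / 2 = 3.95260 years.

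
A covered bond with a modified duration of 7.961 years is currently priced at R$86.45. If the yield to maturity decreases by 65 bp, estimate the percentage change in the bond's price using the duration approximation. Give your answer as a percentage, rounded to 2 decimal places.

+5.17%

Duration approximation: ΔP/P ≈ -D_mod · Δy = -7.961 × (-0.0065) = +0.0517465.
As a percentage: +5.17465%.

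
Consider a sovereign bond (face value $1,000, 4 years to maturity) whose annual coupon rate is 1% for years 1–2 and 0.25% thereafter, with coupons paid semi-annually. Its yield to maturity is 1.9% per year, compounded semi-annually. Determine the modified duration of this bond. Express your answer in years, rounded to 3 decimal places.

Periodic yield y = 0.0095. First find Macaulay duration:
  t   CF        PV=CF/(1+0.0095)^t    t·PV
  1         5.00         4.9529         4.9529
  2         5.00         4.9063         9.8127
  3         5.00         4.8602        14.5805
  4         5.00         4.8144        19.2577
  5         1.25         1.1923         5.9614
  6         1.25         1.1811         7.0864
  7         1.25         1.1699         8.1896
  8     1,001.25       928.3077     7,426.4614
  Σ                    951.3848     7,496.3026
P = 951.3848; Macaulay duration = 7,496.3026 / 951.3848 = 7.87936 half-year periods = 3.93968 years.
Modified duration = D_Mac / (1 + y) = 3.93968 / 1.0095 = 3.90260 years.

3.903 years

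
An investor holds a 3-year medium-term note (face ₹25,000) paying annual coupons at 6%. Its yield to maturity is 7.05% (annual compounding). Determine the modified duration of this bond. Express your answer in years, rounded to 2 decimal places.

2.64 years

Periodic yield y = 0.0705. First find Macaulay duration:
  t   CF        PV=CF/(1+0.0705)^t    t·PV
  1     1,500.00     1,401.2144     1,401.2144
  2     1,500.00     1,308.9345     2,617.8690
  3    26,500.00    21,601.5970    64,804.7909
  Σ                 24,311.7459    68,823.8743
P = 24,311.7459; Macaulay duration = 68,823.8743 / 24,311.7459 = 2.83089 years.
Modified duration = D_Mac / (1 + y) = 2.83089 / 1.0705 = 2.64446 years.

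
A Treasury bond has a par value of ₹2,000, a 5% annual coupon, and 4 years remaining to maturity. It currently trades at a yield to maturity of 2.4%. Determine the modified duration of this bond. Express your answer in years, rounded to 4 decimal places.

3.6497 years

Periodic yield y = 0.024. First find Macaulay duration:
  t   CF        PV=CF/(1+0.024)^t    t·PV
  1       100.00        97.6562        97.6562
  2       100.00        95.3674       190.7349
  3       100.00        93.1323       279.3968
  4     2,100.00     1,909.9389     7,639.7555
  Σ                  2,196.0948     8,207.5434
P = 2,196.0948; Macaulay duration = 8,207.5434 / 2,196.0948 = 3.73734 years.
Modified duration = D_Mac / (1 + y) = 3.73734 / 1.024 = 3.64974 years.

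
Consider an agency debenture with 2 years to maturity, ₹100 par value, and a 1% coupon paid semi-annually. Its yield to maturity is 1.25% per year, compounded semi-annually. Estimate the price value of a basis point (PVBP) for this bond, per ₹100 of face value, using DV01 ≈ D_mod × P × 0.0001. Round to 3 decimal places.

Periodic yield y = 0.00625.
  t   CF        PV=CF/(1+0.00625)^t    t·PV
  1         0.50         0.4969         0.4969
  2         0.50         0.4938         0.9876
  3         0.50         0.4907         1.4722
  4       100.50        98.0263       392.1051
  Σ                     99.5077       395.0618
P = 99.5077; D_Mac = 3.97016 half-year periods = 1.98508 yrs; D_mod = 1.97275 yrs.
DV01 ≈ 1.97275 × 99.5077 × 0.0001 = 0.019630.

₹0.020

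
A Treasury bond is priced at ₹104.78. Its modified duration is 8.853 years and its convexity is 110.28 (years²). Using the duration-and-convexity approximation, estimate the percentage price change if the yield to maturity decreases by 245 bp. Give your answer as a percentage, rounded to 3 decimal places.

+25.000%

Duration effect: -D_mod·Δy = -8.853 × (-0.0245) = +0.2168985
Convexity effect: ½·C·(Δy)² = 0.5 × 110.28 × (-0.0245)² = +0.033097785
ΔP/P ≈ +0.2168985 + 0.033097785 = +0.249996285
= +24.9996285%.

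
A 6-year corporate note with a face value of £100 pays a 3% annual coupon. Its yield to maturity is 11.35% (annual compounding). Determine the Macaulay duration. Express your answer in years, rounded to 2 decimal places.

Periodic yield y = 0.1135. Discount each cash flow and weight by its year:
  t   CF        PV=CF/(1+0.1135)^t    t·PV
  1         3.00         2.6942         2.6942
  2         3.00         2.4196         4.8392
  3         3.00         2.1730         6.5189
  4         3.00         1.9515         7.8059
  5         3.00         1.7525         8.7627
  6       103.00        54.0376       324.2255
  Σ                     65.0283       354.8463
Price P = Σ PV = 65.0283.
Macaulay duration = Σ(t·PV) / P = 354.8463 / 65.0283 = 5.45680 years.

5.46 years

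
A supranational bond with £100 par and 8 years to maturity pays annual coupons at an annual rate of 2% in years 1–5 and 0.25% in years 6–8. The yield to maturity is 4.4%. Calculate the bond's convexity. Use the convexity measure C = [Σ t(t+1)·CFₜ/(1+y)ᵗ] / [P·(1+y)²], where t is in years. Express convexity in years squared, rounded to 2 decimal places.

With y = 0.044:
  t   CF        PV=CF/(1+0.044)^t    t·PV        t(t+1)·PV
  1         2.00         1.9157         1.9157           3.8314
  2         2.00         1.8350         3.6699          11.0098
  3         2.00         1.7576         5.2729          21.0916
  4         2.00         1.6836         6.7342          33.6712
  5         2.00         1.6126         8.0630          48.3781
  6         0.25         0.1931         1.1585           8.1094
  7         0.25         0.1849         1.2946          10.3568
  8       100.25        71.0363       568.2905       5,114.6143
  Σ                     80.2188       596.3994       5,251.0625
P = 80.2188.
Convexity = Σ t(t+1)·PV / [P·(1+y)²] = 5,251.0625 / (80.2188 × 1.089936) = 60.05788.

60.06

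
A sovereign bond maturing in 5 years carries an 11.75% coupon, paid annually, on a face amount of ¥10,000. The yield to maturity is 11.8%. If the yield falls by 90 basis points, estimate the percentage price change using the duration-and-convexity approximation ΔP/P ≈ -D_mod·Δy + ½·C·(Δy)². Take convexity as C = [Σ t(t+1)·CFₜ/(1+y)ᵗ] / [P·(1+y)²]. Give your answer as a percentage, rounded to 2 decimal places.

With y = 0.118:
  t   CF        PV=CF/(1+0.118)^t    t·PV        t(t+1)·PV
  1     1,175.00     1,050.9839     1,050.9839       2,101.9678
  2     1,175.00       940.0572     1,880.1143       5,640.3429
  3     1,175.00       840.8382     2,522.5147      10,090.0589
  4     1,175.00       752.0915     3,008.3658      15,041.8290
  5    11,175.00     6,397.9157    31,989.5785     191,937.4713
  Σ                  9,981.8865    40,451.5573     224,811.6699
P = 9,981.8865; D_Mac = 4.05250 yrs; D_mod = 3.62477 yrs; C = 18.01867.
Duration effect: -3.62477 × (-0.009) = +0.032623
Convexity effect: 0.5 × 18.01867 × (-0.009)² = +0.0007298
ΔP/P ≈ +0.032623 + 0.0007298 = +0.033353 = +3.3353%.

+3.34%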